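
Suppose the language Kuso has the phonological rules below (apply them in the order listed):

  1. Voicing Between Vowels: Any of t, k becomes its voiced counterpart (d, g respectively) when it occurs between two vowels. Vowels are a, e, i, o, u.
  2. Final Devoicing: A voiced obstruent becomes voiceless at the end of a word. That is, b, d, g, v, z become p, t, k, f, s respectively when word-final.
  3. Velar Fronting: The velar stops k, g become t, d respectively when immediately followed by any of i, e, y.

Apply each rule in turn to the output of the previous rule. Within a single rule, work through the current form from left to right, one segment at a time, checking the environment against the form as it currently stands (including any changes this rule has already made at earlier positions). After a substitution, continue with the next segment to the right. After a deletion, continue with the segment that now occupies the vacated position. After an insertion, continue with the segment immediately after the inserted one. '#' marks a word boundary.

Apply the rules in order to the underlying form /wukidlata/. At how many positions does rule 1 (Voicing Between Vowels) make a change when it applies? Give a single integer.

1 Voicing Between Vowels: [wukidlata] → [wugidlada]
2 Final Devoicing: no change — [wugidlada]
3 Velar Fronting: [wugidlada] → [wudidlada]
Rule 1 changed 2 position(s).

2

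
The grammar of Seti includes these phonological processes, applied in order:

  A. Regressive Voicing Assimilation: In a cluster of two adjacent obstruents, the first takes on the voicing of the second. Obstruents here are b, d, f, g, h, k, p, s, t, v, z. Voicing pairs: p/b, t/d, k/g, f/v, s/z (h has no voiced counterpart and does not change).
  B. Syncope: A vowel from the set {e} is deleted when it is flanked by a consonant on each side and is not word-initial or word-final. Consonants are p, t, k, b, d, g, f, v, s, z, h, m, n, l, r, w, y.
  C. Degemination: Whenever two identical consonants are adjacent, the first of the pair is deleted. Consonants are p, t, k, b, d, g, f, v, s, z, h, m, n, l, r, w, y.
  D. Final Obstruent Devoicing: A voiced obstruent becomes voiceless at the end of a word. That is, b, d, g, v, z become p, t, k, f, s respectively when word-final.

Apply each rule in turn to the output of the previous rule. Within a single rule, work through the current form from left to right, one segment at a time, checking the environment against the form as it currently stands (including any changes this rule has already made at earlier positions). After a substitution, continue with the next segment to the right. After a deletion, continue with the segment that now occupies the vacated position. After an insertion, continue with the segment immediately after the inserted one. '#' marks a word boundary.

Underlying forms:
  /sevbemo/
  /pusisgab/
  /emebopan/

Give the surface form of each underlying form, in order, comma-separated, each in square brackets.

/sevbemo/:
  A Regressive Voicing Assimilation: no change — [sevbemo]
  B Syncope: [sevbemo] → [svbmo]
  C Degemination: no change — [svbmo]
  D Final Obstruent Devoicing: no change — [svbmo]
/pusisgab/:
  A Regressive Voicing Assimilation: [pusisgab] → [pusizgab]
  B Syncope: no change — [pusizgab]
  C Degemination: no change — [pusizgab]
  D Final Obstruent Devoicing: [pusizgab] → [pusizgap]
/emebopan/:
  A Regressive Voicing Assimilation: no change — [emebopan]
  B Syncope: [emebopan] → [embopan]
  C Degemination: no change — [embopan]
  D Final Obstruent Devoicing: no change — [embopan]

[svbmo], [pusizgap], [embopan]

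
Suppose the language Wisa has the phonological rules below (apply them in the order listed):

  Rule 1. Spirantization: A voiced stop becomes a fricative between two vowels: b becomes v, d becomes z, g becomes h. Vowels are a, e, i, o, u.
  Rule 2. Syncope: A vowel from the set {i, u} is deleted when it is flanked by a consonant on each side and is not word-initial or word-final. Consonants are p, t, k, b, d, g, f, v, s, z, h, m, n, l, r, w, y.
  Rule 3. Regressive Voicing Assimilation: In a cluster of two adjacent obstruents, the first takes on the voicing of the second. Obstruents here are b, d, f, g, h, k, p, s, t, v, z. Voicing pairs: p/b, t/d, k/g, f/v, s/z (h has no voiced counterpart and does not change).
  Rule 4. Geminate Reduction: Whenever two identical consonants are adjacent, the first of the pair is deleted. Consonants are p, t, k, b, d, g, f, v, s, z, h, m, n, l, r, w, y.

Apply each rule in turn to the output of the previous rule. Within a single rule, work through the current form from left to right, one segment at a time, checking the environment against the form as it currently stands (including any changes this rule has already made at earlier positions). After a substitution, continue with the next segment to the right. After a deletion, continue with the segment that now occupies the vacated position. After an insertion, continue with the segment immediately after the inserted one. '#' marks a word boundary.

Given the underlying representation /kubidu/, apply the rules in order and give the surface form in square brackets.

Rule 1 Spirantization: [kubidu] → [kuvizu]
Rule 2 Syncope: [kuvizu] → [kvzu]
Rule 3 Regressive Voicing Assimilation: [kvzu] → [gvzu]
Rule 4 Geminate Reduction: no change — [gvzu]

[gvzu]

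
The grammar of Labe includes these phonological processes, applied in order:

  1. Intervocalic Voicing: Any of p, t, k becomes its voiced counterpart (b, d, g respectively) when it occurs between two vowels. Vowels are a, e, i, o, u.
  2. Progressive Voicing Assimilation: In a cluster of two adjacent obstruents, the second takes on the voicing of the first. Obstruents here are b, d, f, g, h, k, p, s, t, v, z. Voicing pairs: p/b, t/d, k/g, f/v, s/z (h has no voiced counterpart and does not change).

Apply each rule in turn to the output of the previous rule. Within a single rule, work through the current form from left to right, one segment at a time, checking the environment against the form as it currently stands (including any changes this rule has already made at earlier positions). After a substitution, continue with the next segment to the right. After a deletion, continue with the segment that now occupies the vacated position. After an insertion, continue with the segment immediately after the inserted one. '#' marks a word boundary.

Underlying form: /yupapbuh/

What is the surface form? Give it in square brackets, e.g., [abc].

[yubappuh]

1 Intervocalic Voicing: [yupapbuh] → [yubapbuh]
2 Progressive Voicing Assimilation: [yubapbuh] → [yubappuh]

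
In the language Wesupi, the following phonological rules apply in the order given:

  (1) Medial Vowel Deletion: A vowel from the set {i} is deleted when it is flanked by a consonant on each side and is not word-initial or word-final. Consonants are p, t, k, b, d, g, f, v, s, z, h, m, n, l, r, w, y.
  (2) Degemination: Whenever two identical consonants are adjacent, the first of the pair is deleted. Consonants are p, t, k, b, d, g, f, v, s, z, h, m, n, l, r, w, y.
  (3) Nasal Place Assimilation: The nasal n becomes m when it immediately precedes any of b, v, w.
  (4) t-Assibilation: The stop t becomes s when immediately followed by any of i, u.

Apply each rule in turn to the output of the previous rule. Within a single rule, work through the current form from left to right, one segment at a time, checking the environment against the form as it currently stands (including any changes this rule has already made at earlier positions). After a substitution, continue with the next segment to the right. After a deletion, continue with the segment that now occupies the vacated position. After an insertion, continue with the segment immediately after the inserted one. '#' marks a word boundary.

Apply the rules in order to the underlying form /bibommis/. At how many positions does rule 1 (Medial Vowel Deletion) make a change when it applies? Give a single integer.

(1) Medial Vowel Deletion: [bibommis] → [bbomms]
(2) Degemination: [bbomms] → [boms]
(3) Nasal Place Assimilation: no change — [boms]
(4) t-Assibilation: no change — [boms]
Rule 1 changed 2 position(s).

2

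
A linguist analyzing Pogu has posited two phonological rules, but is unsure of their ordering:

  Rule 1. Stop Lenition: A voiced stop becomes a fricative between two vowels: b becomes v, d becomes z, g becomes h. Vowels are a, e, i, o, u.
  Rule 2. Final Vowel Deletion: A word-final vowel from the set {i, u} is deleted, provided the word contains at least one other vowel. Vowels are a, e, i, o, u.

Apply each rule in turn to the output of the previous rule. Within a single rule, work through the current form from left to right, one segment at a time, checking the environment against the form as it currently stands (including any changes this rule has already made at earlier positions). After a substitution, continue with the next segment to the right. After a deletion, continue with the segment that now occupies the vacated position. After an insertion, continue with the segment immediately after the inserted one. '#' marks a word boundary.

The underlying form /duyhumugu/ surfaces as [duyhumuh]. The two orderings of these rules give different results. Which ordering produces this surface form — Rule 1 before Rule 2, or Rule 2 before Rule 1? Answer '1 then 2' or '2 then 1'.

1 then 2

Order 1 then 2:
  1 Stop Lenition: [duyhumugu] → [duyhumuhu]
  2 Final Vowel Deletion: [duyhumuhu] → [duyhumuh]
  result: [duyhumuh]
Order 2 then 1:
  2 Final Vowel Deletion: [duyhumugu] → [duyhumug]
  1 Stop Lenition: no change — [duyhumug]
  result: [duyhumug]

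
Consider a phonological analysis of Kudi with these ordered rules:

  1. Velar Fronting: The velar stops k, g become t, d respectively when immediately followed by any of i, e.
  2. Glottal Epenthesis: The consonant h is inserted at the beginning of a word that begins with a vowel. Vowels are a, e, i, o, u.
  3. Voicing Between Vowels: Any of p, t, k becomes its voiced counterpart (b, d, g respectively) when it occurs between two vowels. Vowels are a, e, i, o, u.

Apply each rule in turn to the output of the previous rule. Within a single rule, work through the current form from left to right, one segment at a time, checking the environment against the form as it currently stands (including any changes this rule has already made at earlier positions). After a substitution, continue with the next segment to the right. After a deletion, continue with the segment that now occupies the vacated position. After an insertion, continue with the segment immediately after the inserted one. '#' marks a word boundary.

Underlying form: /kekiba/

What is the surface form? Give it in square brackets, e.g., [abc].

[tediba]

1 Velar Fronting: [kekiba] → [tetiba]
2 Glottal Epenthesis: no change — [tetiba]
3 Voicing Between Vowels: [tetiba] → [tediba]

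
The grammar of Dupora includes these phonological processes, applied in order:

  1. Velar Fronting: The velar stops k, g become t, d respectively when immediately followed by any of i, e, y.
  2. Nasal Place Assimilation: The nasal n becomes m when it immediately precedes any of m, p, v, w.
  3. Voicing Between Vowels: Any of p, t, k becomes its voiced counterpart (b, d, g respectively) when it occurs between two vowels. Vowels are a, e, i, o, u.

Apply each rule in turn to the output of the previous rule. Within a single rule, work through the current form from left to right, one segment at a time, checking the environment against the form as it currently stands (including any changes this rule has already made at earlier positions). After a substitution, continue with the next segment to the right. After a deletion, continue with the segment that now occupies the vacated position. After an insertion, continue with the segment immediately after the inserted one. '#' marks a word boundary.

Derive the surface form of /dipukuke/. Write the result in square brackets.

1 Velar Fronting: [dipukuke] → [dipukute]
2 Nasal Place Assimilation: no change — [dipukute]
3 Voicing Between Vowels: [dipukute] → [dibugude]

[dibugude]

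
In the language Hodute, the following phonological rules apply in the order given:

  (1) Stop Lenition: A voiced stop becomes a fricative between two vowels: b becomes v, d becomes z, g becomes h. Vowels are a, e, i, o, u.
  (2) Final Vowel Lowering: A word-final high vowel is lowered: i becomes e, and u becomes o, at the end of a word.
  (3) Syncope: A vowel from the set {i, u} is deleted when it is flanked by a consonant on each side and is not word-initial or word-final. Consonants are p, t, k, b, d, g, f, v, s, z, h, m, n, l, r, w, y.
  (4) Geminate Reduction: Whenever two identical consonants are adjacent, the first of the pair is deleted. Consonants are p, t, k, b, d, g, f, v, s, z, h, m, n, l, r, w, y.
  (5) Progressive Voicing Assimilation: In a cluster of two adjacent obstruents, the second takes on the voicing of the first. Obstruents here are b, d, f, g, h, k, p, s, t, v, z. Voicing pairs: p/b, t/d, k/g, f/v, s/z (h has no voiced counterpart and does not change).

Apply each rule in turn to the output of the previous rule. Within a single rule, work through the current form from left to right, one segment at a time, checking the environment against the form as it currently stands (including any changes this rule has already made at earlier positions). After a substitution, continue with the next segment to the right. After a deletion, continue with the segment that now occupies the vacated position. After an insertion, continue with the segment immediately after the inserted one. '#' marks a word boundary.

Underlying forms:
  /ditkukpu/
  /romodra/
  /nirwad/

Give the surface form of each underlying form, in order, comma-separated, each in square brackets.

[ddgbo], [romodra], [nrwad]

/ditkukpu/:
  (1) Stop Lenition: no change — [ditkukpu]
  (2) Final Vowel Lowering: [ditkukpu] → [ditkukpo]
  (3) Syncope: [ditkukpo] → [dtkkpo]
  (4) Geminate Reduction: [dtkkpo] → [dtkpo]
  (5) Progressive Voicing Assimilation: [dtkpo] → [ddgbo]
/romodra/:
  (1) Stop Lenition: no change — [romodra]
  (2) Final Vowel Lowering: no change — [romodra]
  (3) Syncope: no change — [romodra]
  (4) Geminate Reduction: no change — [romodra]
  (5) Progressive Voicing Assimilation: no change — [romodra]
/nirwad/:
  (1) Stop Lenition: no change — [nirwad]
  (2) Final Vowel Lowering: no change — [nirwad]
  (3) Syncope: [nirwad] → [nrwad]
  (4) Geminate Reduction: no change — [nrwad]
  (5) Progressive Voicing Assimilation: no change — [nrwad]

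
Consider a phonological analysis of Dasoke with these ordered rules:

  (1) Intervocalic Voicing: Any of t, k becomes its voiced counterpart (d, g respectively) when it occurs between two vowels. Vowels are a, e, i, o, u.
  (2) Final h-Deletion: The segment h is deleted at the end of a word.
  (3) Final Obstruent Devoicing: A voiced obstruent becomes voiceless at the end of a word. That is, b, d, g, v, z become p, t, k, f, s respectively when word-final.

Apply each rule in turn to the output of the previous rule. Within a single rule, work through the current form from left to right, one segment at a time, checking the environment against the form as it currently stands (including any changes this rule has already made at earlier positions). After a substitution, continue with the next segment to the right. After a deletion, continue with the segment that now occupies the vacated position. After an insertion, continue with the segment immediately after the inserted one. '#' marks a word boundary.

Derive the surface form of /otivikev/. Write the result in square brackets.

(1) Intervocalic Voicing: [otivikev] → [odivigev]
(2) Final h-Deletion: no change — [odivigev]
(3) Final Obstruent Devoicing: [odivigev] → [odivigef]

[odivigef]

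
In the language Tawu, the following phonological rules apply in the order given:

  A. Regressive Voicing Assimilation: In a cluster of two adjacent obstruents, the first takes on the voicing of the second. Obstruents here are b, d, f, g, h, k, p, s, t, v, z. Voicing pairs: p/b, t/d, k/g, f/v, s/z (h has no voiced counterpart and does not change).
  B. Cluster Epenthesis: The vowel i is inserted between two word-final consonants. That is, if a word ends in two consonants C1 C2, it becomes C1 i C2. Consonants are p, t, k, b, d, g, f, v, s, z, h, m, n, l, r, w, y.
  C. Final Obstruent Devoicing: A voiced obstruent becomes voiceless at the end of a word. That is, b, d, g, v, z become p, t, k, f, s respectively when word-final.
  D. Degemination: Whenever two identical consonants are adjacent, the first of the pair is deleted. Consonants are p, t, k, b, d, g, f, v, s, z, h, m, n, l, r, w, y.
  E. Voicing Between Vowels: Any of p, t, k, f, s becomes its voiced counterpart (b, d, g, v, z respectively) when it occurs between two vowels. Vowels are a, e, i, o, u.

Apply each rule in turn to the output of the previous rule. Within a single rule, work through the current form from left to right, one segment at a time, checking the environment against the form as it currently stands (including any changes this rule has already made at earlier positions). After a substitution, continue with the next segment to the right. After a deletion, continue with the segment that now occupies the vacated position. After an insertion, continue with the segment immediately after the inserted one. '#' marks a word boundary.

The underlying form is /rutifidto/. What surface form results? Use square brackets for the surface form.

A Regressive Voicing Assimilation: [rutifidto] → [rutifitto]
B Cluster Epenthesis: no change — [rutifitto]
C Final Obstruent Devoicing: no change — [rutifitto]
D Degemination: [rutifitto] → [rutifito]
E Voicing Between Vowels: [rutifito] → [rudivido]

[rudivido]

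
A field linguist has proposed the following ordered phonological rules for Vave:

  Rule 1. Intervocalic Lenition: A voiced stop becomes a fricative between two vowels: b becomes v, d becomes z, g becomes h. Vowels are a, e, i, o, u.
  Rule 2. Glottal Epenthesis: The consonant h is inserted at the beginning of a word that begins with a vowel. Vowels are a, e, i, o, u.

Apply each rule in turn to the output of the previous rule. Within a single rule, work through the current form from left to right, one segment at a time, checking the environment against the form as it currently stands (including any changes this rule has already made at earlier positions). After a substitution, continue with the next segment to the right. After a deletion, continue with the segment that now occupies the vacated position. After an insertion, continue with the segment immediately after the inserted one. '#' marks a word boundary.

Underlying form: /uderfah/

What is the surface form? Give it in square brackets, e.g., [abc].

Rule 1 Intervocalic Lenition: [uderfah] → [uzerfah]
Rule 2 Glottal Epenthesis: [uzerfah] → [huzerfah]

[huzerfah]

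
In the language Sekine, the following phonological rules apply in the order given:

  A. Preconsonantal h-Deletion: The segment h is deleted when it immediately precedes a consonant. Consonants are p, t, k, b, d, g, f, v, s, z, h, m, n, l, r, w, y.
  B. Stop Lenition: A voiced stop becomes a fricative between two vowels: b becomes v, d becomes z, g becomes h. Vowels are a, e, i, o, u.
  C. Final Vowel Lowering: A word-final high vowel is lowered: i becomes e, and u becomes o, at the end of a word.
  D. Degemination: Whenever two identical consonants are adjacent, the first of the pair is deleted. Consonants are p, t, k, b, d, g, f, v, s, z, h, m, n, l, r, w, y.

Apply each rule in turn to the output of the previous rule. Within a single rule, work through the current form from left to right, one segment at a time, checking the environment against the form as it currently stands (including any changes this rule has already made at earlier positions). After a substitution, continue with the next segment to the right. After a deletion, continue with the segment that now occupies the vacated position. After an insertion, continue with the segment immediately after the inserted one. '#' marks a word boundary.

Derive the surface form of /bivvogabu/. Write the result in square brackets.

[bivohavo]

A Preconsonantal h-Deletion: no change — [bivvogabu]
B Stop Lenition: [bivvogabu] → [bivvohavu]
C Final Vowel Lowering: [bivvohavu] → [bivvohavo]
D Degemination: [bivvohavo] → [bivohavo]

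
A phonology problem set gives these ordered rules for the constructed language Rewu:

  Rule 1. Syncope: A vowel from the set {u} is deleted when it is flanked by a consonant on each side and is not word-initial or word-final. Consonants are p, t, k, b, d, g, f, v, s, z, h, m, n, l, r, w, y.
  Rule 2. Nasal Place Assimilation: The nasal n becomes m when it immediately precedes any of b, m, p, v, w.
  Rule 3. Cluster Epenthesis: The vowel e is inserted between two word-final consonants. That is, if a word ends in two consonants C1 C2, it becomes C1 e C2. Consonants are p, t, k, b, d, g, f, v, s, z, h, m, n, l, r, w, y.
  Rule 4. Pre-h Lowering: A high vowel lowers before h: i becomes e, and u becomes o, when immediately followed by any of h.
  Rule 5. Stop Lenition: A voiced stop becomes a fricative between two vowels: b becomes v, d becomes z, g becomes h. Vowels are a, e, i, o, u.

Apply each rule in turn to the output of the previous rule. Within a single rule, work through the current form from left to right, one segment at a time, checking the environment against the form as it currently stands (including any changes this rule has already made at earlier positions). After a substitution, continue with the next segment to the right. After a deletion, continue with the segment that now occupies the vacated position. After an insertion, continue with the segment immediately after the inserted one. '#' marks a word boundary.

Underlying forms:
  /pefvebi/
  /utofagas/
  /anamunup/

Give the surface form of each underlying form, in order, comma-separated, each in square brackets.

[pefvevi], [utofahas], [anammep]

/pefvebi/:
  Rule 1 Syncope: no change — [pefvebi]
  Rule 2 Nasal Place Assimilation: no change — [pefvebi]
  Rule 3 Cluster Epenthesis: no change — [pefvebi]
  Rule 4 Pre-h Lowering: no change — [pefvebi]
  Rule 5 Stop Lenition: [pefvebi] → [pefvevi]
/utofagas/:
  Rule 1 Syncope: no change — [utofagas]
  Rule 2 Nasal Place Assimilation: no change — [utofagas]
  Rule 3 Cluster Epenthesis: no change — [utofagas]
  Rule 4 Pre-h Lowering: no change — [utofagas]
  Rule 5 Stop Lenition: [utofagas] → [utofahas]
/anamunup/:
  Rule 1 Syncope: [anamunup] → [anamnp]
  Rule 2 Nasal Place Assimilation: [anamnp] → [anammp]
  Rule 3 Cluster Epenthesis: [anammp] → [anammep]
  Rule 4 Pre-h Lowering: no change — [anammep]
  Rule 5 Stop Lenition: no change — [anammep]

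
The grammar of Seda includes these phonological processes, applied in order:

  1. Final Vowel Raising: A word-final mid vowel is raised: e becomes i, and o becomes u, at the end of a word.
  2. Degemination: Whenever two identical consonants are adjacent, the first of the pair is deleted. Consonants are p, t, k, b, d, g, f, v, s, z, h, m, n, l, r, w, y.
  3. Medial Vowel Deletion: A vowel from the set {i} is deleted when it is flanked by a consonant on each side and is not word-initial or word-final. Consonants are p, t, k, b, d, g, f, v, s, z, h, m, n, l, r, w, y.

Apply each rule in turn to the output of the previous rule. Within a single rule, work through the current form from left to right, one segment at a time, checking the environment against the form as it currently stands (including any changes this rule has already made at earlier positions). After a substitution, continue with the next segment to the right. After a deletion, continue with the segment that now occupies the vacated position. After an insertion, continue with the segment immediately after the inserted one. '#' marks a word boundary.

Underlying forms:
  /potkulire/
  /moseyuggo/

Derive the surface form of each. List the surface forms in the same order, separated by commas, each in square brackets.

/potkulire/:
  1 Final Vowel Raising: [potkulire] → [potkuliri]
  2 Degemination: no change — [potkuliri]
  3 Medial Vowel Deletion: [potkuliri] → [potkulri]
/moseyuggo/:
  1 Final Vowel Raising: [moseyuggo] → [moseyuggu]
  2 Degemination: [moseyuggu] → [moseyugu]
  3 Medial Vowel Deletion: no change — [moseyugu]

[potkulri], [moseyugu]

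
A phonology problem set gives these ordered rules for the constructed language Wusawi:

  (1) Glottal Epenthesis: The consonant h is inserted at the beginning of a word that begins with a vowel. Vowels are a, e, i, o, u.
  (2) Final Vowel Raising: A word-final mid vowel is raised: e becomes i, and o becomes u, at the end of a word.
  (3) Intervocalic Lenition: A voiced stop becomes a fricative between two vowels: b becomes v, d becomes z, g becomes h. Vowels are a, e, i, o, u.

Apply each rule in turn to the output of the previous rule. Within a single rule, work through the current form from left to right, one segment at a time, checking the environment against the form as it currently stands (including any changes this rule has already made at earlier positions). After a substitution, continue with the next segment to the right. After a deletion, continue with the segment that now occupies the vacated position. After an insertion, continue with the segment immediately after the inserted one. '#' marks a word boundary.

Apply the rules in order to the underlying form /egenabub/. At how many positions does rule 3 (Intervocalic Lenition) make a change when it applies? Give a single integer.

(1) Glottal Epenthesis: [egenabub] → [hegenabub]
(2) Final Vowel Raising: no change — [hegenabub]
(3) Intervocalic Lenition: [hegenabub] → [hehenavub]
Rule 3 changed 2 position(s).

2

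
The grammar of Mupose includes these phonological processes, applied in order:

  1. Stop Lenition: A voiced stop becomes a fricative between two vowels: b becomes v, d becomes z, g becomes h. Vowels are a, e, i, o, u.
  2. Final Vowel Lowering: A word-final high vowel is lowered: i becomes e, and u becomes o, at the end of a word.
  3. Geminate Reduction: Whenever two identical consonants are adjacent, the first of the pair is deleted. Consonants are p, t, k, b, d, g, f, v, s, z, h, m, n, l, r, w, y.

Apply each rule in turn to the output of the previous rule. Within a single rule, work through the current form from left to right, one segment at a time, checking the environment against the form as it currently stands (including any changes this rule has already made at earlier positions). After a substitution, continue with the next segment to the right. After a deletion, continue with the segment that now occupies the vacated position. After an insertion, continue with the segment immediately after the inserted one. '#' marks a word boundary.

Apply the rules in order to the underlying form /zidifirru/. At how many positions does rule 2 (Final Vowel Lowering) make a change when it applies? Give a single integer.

1 Stop Lenition: [zidifirru] → [zizifirru]
2 Final Vowel Lowering: [zizifirru] → [zizifirro]
3 Geminate Reduction: [zizifirro] → [zizifiro]
Rule 2 changed 1 position(s).

1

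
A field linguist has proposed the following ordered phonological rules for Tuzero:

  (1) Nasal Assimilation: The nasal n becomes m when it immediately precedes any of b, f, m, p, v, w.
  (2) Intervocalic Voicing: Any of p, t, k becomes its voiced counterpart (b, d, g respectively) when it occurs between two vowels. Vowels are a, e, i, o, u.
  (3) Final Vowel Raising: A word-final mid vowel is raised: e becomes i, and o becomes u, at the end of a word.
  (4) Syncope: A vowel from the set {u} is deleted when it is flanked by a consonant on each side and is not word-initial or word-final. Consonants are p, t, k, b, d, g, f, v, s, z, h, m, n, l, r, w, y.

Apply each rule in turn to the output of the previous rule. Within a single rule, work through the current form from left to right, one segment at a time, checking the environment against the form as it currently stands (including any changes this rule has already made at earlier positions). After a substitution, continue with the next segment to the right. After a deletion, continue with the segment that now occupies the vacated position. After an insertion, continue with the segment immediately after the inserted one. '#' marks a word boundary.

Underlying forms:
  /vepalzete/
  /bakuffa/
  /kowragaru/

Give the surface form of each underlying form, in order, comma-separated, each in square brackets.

/vepalzete/:
  (1) Nasal Assimilation: no change — [vepalzete]
  (2) Intervocalic Voicing: [vepalzete] → [vebalzede]
  (3) Final Vowel Raising: [vebalzede] → [vebalzedi]
  (4) Syncope: no change — [vebalzedi]
/bakuffa/:
  (1) Nasal Assimilation: no change — [bakuffa]
  (2) Intervocalic Voicing: [bakuffa] → [baguffa]
  (3) Final Vowel Raising: no change — [baguffa]
  (4) Syncope: [baguffa] → [bagffa]
/kowragaru/:
  (1) Nasal Assimilation: no change — [kowragaru]
  (2) Intervocalic Voicing: no change — [kowragaru]
  (3) Final Vowel Raising: no change — [kowragaru]
  (4) Syncope: no change — [kowragaru]

[vebalzedi], [bagffa], [kowragaru]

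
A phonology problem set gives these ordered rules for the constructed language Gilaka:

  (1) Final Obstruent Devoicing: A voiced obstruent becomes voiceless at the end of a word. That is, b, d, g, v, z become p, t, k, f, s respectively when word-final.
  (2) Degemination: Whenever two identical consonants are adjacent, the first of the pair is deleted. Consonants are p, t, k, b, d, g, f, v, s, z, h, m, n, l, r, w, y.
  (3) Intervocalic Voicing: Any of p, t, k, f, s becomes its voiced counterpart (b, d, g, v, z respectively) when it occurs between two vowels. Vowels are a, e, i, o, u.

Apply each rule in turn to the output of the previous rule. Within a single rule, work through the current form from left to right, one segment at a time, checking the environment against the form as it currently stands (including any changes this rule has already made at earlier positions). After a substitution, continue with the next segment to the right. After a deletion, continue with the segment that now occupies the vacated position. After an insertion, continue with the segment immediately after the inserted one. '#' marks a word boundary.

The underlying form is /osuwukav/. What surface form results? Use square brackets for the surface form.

[ozuwugaf]

(1) Final Obstruent Devoicing: [osuwukav] → [osuwukaf]
(2) Degemination: no change — [osuwukaf]
(3) Intervocalic Voicing: [osuwukaf] → [ozuwugaf]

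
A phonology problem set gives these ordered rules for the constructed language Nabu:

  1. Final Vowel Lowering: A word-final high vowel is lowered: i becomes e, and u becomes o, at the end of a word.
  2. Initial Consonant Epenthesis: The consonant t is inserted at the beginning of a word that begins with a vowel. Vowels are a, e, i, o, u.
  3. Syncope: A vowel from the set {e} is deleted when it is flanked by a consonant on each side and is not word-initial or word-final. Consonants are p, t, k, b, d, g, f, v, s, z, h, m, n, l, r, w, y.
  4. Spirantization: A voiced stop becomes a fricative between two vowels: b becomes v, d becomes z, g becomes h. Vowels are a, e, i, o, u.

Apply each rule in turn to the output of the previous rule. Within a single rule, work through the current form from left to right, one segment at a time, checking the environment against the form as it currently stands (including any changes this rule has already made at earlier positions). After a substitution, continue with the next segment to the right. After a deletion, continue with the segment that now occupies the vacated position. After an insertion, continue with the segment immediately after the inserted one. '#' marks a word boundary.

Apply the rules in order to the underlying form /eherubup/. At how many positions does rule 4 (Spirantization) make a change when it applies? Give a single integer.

1 Final Vowel Lowering: no change — [eherubup]
2 Initial Consonant Epenthesis: [eherubup] → [teherubup]
3 Syncope: [teherubup] → [thrubup]
4 Spirantization: [thrubup] → [thruvup]
Rule 4 changed 1 position(s).

1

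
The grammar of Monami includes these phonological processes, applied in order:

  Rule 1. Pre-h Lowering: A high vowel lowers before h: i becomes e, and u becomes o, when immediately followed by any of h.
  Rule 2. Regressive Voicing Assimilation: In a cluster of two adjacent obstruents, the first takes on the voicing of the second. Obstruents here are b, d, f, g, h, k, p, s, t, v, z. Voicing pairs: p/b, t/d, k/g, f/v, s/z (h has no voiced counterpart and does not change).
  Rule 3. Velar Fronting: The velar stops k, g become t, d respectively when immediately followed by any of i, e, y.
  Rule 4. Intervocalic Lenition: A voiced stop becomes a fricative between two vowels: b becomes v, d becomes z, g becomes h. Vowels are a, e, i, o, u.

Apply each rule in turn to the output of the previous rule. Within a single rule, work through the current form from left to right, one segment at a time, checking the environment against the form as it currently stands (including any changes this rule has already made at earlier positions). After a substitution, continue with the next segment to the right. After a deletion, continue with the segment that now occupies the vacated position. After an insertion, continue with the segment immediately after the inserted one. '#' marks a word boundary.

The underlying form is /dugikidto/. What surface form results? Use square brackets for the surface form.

[duzititto]

Rule 1 Pre-h Lowering: no change — [dugikidto]
Rule 2 Regressive Voicing Assimilation: [dugikidto] → [dugikitto]
Rule 3 Velar Fronting: [dugikitto] → [dudititto]
Rule 4 Intervocalic Lenition: [dudititto] → [duzititto]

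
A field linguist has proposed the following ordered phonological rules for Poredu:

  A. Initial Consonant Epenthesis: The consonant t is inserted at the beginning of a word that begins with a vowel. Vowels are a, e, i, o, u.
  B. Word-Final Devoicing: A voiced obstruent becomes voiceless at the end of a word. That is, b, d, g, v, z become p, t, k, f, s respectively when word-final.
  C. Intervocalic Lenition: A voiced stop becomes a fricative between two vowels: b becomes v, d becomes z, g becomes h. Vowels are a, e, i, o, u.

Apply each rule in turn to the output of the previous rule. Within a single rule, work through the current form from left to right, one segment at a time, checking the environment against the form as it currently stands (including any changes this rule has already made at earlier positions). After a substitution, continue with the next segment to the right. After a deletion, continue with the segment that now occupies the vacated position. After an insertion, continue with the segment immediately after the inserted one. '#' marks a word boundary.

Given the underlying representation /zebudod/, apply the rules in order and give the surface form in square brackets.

[zevuzot]

A Initial Consonant Epenthesis: no change — [zebudod]
B Word-Final Devoicing: [zebudod] → [zebudot]
C Intervocalic Lenition: [zebudot] → [zevuzot]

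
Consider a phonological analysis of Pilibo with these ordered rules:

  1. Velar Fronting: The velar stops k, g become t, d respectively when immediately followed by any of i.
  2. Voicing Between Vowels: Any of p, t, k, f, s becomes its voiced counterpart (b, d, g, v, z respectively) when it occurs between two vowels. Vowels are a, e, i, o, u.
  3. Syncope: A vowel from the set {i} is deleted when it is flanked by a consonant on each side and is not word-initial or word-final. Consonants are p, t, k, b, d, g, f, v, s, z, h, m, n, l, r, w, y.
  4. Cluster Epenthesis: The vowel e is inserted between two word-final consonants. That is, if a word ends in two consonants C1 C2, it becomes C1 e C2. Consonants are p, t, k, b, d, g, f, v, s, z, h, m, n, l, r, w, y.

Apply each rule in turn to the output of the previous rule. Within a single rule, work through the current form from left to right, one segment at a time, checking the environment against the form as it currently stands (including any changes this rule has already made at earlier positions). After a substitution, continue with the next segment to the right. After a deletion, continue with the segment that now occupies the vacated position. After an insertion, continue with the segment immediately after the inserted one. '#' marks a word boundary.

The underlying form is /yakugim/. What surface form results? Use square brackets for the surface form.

[yagudem]

1 Velar Fronting: [yakugim] → [yakudim]
2 Voicing Between Vowels: [yakudim] → [yagudim]
3 Syncope: [yagudim] → [yagudm]
4 Cluster Epenthesis: [yagudm] → [yagudem]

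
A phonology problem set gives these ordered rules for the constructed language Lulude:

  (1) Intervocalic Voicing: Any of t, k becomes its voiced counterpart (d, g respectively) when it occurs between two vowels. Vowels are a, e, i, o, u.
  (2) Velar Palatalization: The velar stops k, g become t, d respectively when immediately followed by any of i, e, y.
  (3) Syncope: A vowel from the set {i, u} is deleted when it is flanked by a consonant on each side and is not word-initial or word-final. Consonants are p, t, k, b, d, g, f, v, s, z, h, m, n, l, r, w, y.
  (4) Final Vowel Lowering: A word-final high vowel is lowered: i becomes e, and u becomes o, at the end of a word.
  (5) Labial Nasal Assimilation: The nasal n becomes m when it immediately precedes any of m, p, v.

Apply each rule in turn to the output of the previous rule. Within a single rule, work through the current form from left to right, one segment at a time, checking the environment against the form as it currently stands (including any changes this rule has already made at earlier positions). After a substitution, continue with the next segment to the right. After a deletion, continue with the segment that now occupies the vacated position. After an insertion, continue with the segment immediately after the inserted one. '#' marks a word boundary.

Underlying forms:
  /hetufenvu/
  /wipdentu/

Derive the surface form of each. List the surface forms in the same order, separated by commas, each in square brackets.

/hetufenvu/:
  (1) Intervocalic Voicing: [hetufenvu] → [hedufenvu]
  (2) Velar Palatalization: no change — [hedufenvu]
  (3) Syncope: [hedufenvu] → [hedfenvu]
  (4) Final Vowel Lowering: [hedfenvu] → [hedfenvo]
  (5) Labial Nasal Assimilation: [hedfenvo] → [hedfemvo]
/wipdentu/:
  (1) Intervocalic Voicing: no change — [wipdentu]
  (2) Velar Palatalization: no change — [wipdentu]
  (3) Syncope: [wipdentu] → [wpdentu]
  (4) Final Vowel Lowering: [wpdentu] → [wpdento]
  (5) Labial Nasal Assimilation: no change — [wpdento]

[hedfemvo], [wpdento]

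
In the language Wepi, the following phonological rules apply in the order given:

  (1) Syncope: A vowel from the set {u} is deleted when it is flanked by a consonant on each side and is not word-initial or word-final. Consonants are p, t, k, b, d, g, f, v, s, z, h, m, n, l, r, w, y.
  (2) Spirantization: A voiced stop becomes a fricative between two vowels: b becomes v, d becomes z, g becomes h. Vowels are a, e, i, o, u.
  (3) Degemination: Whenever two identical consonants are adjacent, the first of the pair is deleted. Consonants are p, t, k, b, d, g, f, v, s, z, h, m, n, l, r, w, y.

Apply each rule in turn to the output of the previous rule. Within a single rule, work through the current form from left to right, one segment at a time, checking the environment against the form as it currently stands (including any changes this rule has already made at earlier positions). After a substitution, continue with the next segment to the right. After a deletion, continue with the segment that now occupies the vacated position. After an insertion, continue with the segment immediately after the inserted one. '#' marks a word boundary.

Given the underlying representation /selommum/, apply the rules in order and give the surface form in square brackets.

(1) Syncope: [selommum] → [selommm]
(2) Spirantization: no change — [selommm]
(3) Degemination: [selommm] → [selom]

[selom]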